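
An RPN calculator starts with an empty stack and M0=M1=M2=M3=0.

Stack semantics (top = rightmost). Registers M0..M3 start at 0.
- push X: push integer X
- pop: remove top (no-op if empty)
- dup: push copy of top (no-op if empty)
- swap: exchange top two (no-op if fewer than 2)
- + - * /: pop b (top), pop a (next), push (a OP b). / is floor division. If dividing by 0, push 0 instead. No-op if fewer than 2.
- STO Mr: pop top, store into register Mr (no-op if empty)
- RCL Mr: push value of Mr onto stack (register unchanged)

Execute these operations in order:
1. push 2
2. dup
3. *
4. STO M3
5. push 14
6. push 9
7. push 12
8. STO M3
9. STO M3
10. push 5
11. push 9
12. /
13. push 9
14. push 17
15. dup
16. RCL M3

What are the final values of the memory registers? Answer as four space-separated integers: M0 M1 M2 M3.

After op 1 (push 2): stack=[2] mem=[0,0,0,0]
After op 2 (dup): stack=[2,2] mem=[0,0,0,0]
After op 3 (*): stack=[4] mem=[0,0,0,0]
After op 4 (STO M3): stack=[empty] mem=[0,0,0,4]
After op 5 (push 14): stack=[14] mem=[0,0,0,4]
After op 6 (push 9): stack=[14,9] mem=[0,0,0,4]
After op 7 (push 12): stack=[14,9,12] mem=[0,0,0,4]
After op 8 (STO M3): stack=[14,9] mem=[0,0,0,12]
After op 9 (STO M3): stack=[14] mem=[0,0,0,9]
After op 10 (push 5): stack=[14,5] mem=[0,0,0,9]
After op 11 (push 9): stack=[14,5,9] mem=[0,0,0,9]
After op 12 (/): stack=[14,0] mem=[0,0,0,9]
After op 13 (push 9): stack=[14,0,9] mem=[0,0,0,9]
After op 14 (push 17): stack=[14,0,9,17] mem=[0,0,0,9]
After op 15 (dup): stack=[14,0,9,17,17] mem=[0,0,0,9]
After op 16 (RCL M3): stack=[14,0,9,17,17,9] mem=[0,0,0,9]

Answer: 0 0 0 9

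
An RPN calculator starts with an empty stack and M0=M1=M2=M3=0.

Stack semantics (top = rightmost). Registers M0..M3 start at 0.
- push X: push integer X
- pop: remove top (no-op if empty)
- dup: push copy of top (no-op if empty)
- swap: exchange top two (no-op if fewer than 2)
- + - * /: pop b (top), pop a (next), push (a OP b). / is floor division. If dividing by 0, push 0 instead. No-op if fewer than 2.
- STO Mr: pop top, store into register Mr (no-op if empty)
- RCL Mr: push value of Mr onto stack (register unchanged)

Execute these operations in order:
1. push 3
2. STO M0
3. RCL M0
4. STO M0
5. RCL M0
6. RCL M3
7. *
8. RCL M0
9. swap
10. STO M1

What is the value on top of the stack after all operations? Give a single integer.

After op 1 (push 3): stack=[3] mem=[0,0,0,0]
After op 2 (STO M0): stack=[empty] mem=[3,0,0,0]
After op 3 (RCL M0): stack=[3] mem=[3,0,0,0]
After op 4 (STO M0): stack=[empty] mem=[3,0,0,0]
After op 5 (RCL M0): stack=[3] mem=[3,0,0,0]
After op 6 (RCL M3): stack=[3,0] mem=[3,0,0,0]
After op 7 (*): stack=[0] mem=[3,0,0,0]
After op 8 (RCL M0): stack=[0,3] mem=[3,0,0,0]
After op 9 (swap): stack=[3,0] mem=[3,0,0,0]
After op 10 (STO M1): stack=[3] mem=[3,0,0,0]

Answer: 3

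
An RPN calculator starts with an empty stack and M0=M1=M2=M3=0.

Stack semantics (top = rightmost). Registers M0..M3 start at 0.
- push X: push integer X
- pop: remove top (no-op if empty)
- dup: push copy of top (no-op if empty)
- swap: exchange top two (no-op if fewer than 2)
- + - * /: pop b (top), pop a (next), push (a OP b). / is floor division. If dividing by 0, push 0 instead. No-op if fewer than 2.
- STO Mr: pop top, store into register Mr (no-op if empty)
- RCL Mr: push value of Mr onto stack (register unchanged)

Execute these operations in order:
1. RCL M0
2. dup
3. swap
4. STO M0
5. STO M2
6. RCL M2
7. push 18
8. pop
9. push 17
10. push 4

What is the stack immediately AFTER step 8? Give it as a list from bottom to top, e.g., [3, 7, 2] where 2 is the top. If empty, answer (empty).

After op 1 (RCL M0): stack=[0] mem=[0,0,0,0]
After op 2 (dup): stack=[0,0] mem=[0,0,0,0]
After op 3 (swap): stack=[0,0] mem=[0,0,0,0]
After op 4 (STO M0): stack=[0] mem=[0,0,0,0]
After op 5 (STO M2): stack=[empty] mem=[0,0,0,0]
After op 6 (RCL M2): stack=[0] mem=[0,0,0,0]
After op 7 (push 18): stack=[0,18] mem=[0,0,0,0]
After op 8 (pop): stack=[0] mem=[0,0,0,0]

[0]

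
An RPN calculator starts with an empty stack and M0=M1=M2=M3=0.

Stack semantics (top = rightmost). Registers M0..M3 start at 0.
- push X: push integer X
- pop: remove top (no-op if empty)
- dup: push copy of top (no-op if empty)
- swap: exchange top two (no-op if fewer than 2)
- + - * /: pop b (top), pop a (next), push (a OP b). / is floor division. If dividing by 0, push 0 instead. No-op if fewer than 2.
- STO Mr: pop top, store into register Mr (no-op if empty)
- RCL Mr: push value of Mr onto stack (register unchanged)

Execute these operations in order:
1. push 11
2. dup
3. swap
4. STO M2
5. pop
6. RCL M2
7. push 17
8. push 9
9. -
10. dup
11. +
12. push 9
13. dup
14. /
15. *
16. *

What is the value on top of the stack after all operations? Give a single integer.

After op 1 (push 11): stack=[11] mem=[0,0,0,0]
After op 2 (dup): stack=[11,11] mem=[0,0,0,0]
After op 3 (swap): stack=[11,11] mem=[0,0,0,0]
After op 4 (STO M2): stack=[11] mem=[0,0,11,0]
After op 5 (pop): stack=[empty] mem=[0,0,11,0]
After op 6 (RCL M2): stack=[11] mem=[0,0,11,0]
After op 7 (push 17): stack=[11,17] mem=[0,0,11,0]
After op 8 (push 9): stack=[11,17,9] mem=[0,0,11,0]
After op 9 (-): stack=[11,8] mem=[0,0,11,0]
After op 10 (dup): stack=[11,8,8] mem=[0,0,11,0]
After op 11 (+): stack=[11,16] mem=[0,0,11,0]
After op 12 (push 9): stack=[11,16,9] mem=[0,0,11,0]
After op 13 (dup): stack=[11,16,9,9] mem=[0,0,11,0]
After op 14 (/): stack=[11,16,1] mem=[0,0,11,0]
After op 15 (*): stack=[11,16] mem=[0,0,11,0]
After op 16 (*): stack=[176] mem=[0,0,11,0]

Answer: 176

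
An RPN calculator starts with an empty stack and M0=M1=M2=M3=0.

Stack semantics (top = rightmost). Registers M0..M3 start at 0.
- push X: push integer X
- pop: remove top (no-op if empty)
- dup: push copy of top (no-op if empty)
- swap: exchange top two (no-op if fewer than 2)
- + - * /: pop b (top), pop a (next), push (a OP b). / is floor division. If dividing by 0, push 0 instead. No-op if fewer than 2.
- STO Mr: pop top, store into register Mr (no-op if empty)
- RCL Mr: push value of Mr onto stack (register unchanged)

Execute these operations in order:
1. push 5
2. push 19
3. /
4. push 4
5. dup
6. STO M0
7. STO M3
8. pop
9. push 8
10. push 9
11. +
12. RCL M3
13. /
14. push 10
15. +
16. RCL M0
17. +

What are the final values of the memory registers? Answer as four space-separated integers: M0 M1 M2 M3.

After op 1 (push 5): stack=[5] mem=[0,0,0,0]
After op 2 (push 19): stack=[5,19] mem=[0,0,0,0]
After op 3 (/): stack=[0] mem=[0,0,0,0]
After op 4 (push 4): stack=[0,4] mem=[0,0,0,0]
After op 5 (dup): stack=[0,4,4] mem=[0,0,0,0]
After op 6 (STO M0): stack=[0,4] mem=[4,0,0,0]
After op 7 (STO M3): stack=[0] mem=[4,0,0,4]
After op 8 (pop): stack=[empty] mem=[4,0,0,4]
After op 9 (push 8): stack=[8] mem=[4,0,0,4]
After op 10 (push 9): stack=[8,9] mem=[4,0,0,4]
After op 11 (+): stack=[17] mem=[4,0,0,4]
After op 12 (RCL M3): stack=[17,4] mem=[4,0,0,4]
After op 13 (/): stack=[4] mem=[4,0,0,4]
After op 14 (push 10): stack=[4,10] mem=[4,0,0,4]
After op 15 (+): stack=[14] mem=[4,0,0,4]
After op 16 (RCL M0): stack=[14,4] mem=[4,0,0,4]
After op 17 (+): stack=[18] mem=[4,0,0,4]

Answer: 4 0 0 4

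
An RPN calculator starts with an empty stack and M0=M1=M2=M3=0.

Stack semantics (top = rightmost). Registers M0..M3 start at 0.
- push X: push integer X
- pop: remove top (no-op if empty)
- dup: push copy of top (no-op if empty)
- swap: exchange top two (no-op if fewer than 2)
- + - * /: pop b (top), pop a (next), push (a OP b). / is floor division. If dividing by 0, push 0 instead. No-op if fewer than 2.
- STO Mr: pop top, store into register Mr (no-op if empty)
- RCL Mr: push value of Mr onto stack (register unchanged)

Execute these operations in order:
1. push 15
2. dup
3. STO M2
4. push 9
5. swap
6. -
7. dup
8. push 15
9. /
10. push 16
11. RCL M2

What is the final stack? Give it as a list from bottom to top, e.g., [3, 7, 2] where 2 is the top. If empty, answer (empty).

Answer: [-6, -1, 16, 15]

Derivation:
After op 1 (push 15): stack=[15] mem=[0,0,0,0]
After op 2 (dup): stack=[15,15] mem=[0,0,0,0]
After op 3 (STO M2): stack=[15] mem=[0,0,15,0]
After op 4 (push 9): stack=[15,9] mem=[0,0,15,0]
After op 5 (swap): stack=[9,15] mem=[0,0,15,0]
After op 6 (-): stack=[-6] mem=[0,0,15,0]
After op 7 (dup): stack=[-6,-6] mem=[0,0,15,0]
After op 8 (push 15): stack=[-6,-6,15] mem=[0,0,15,0]
After op 9 (/): stack=[-6,-1] mem=[0,0,15,0]
After op 10 (push 16): stack=[-6,-1,16] mem=[0,0,15,0]
After op 11 (RCL M2): stack=[-6,-1,16,15] mem=[0,0,15,0]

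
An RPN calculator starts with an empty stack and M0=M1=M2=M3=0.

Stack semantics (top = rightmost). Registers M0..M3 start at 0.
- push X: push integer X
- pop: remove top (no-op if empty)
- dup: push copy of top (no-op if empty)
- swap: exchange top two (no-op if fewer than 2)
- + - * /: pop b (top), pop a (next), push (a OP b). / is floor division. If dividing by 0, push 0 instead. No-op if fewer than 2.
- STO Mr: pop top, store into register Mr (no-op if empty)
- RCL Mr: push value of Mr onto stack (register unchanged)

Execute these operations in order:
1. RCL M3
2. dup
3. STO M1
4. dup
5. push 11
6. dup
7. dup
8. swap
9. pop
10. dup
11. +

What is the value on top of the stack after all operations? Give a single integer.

After op 1 (RCL M3): stack=[0] mem=[0,0,0,0]
After op 2 (dup): stack=[0,0] mem=[0,0,0,0]
After op 3 (STO M1): stack=[0] mem=[0,0,0,0]
After op 4 (dup): stack=[0,0] mem=[0,0,0,0]
After op 5 (push 11): stack=[0,0,11] mem=[0,0,0,0]
After op 6 (dup): stack=[0,0,11,11] mem=[0,0,0,0]
After op 7 (dup): stack=[0,0,11,11,11] mem=[0,0,0,0]
After op 8 (swap): stack=[0,0,11,11,11] mem=[0,0,0,0]
After op 9 (pop): stack=[0,0,11,11] mem=[0,0,0,0]
After op 10 (dup): stack=[0,0,11,11,11] mem=[0,0,0,0]
After op 11 (+): stack=[0,0,11,22] mem=[0,0,0,0]

Answer: 22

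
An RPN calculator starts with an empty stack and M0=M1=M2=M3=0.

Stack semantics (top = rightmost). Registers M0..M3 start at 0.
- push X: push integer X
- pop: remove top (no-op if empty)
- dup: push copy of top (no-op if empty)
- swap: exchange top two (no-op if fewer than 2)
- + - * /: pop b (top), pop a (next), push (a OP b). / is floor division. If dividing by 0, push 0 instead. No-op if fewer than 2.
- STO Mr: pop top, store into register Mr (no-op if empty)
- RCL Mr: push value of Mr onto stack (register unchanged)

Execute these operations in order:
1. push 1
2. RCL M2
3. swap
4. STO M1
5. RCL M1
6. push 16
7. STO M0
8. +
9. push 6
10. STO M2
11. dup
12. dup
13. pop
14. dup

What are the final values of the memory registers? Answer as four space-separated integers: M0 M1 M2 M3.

Answer: 16 1 6 0

Derivation:
After op 1 (push 1): stack=[1] mem=[0,0,0,0]
After op 2 (RCL M2): stack=[1,0] mem=[0,0,0,0]
After op 3 (swap): stack=[0,1] mem=[0,0,0,0]
After op 4 (STO M1): stack=[0] mem=[0,1,0,0]
After op 5 (RCL M1): stack=[0,1] mem=[0,1,0,0]
After op 6 (push 16): stack=[0,1,16] mem=[0,1,0,0]
After op 7 (STO M0): stack=[0,1] mem=[16,1,0,0]
After op 8 (+): stack=[1] mem=[16,1,0,0]
After op 9 (push 6): stack=[1,6] mem=[16,1,0,0]
After op 10 (STO M2): stack=[1] mem=[16,1,6,0]
After op 11 (dup): stack=[1,1] mem=[16,1,6,0]
After op 12 (dup): stack=[1,1,1] mem=[16,1,6,0]
After op 13 (pop): stack=[1,1] mem=[16,1,6,0]
After op 14 (dup): stack=[1,1,1] mem=[16,1,6,0]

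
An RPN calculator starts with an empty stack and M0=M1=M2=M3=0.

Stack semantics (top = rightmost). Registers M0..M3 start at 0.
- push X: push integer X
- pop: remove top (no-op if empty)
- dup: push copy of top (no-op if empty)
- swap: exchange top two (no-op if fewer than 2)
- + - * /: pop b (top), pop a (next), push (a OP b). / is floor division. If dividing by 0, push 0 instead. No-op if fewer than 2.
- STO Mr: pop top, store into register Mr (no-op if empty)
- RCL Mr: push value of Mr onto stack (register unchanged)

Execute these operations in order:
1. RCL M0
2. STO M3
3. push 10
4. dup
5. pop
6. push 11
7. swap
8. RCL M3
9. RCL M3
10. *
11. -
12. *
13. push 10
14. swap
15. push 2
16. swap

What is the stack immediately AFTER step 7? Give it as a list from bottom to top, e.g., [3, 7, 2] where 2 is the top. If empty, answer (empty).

After op 1 (RCL M0): stack=[0] mem=[0,0,0,0]
After op 2 (STO M3): stack=[empty] mem=[0,0,0,0]
After op 3 (push 10): stack=[10] mem=[0,0,0,0]
After op 4 (dup): stack=[10,10] mem=[0,0,0,0]
After op 5 (pop): stack=[10] mem=[0,0,0,0]
After op 6 (push 11): stack=[10,11] mem=[0,0,0,0]
After op 7 (swap): stack=[11,10] mem=[0,0,0,0]

[11, 10]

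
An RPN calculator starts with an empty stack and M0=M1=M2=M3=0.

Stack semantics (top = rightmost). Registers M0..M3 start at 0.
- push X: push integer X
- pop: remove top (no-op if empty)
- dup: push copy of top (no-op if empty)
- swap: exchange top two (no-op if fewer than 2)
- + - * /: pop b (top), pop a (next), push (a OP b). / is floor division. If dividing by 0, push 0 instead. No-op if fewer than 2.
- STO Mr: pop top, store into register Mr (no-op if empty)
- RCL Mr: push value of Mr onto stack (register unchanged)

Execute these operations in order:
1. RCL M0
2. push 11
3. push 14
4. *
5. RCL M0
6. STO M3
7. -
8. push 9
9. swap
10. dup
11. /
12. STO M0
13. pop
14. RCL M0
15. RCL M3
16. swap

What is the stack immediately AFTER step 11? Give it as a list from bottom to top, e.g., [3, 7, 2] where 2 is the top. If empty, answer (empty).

After op 1 (RCL M0): stack=[0] mem=[0,0,0,0]
After op 2 (push 11): stack=[0,11] mem=[0,0,0,0]
After op 3 (push 14): stack=[0,11,14] mem=[0,0,0,0]
After op 4 (*): stack=[0,154] mem=[0,0,0,0]
After op 5 (RCL M0): stack=[0,154,0] mem=[0,0,0,0]
After op 6 (STO M3): stack=[0,154] mem=[0,0,0,0]
After op 7 (-): stack=[-154] mem=[0,0,0,0]
After op 8 (push 9): stack=[-154,9] mem=[0,0,0,0]
After op 9 (swap): stack=[9,-154] mem=[0,0,0,0]
After op 10 (dup): stack=[9,-154,-154] mem=[0,0,0,0]
After op 11 (/): stack=[9,1] mem=[0,0,0,0]

[9, 1]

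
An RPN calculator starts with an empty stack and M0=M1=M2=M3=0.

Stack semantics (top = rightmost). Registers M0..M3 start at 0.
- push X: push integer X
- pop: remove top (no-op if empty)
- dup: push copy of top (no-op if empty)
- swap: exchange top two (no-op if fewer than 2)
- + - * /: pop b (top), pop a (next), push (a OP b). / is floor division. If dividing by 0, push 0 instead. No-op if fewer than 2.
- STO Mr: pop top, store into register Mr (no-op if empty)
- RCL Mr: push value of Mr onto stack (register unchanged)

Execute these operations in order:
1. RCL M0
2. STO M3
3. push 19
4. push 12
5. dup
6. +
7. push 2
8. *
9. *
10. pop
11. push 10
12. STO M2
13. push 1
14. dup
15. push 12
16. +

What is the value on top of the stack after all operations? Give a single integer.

After op 1 (RCL M0): stack=[0] mem=[0,0,0,0]
After op 2 (STO M3): stack=[empty] mem=[0,0,0,0]
After op 3 (push 19): stack=[19] mem=[0,0,0,0]
After op 4 (push 12): stack=[19,12] mem=[0,0,0,0]
After op 5 (dup): stack=[19,12,12] mem=[0,0,0,0]
After op 6 (+): stack=[19,24] mem=[0,0,0,0]
After op 7 (push 2): stack=[19,24,2] mem=[0,0,0,0]
After op 8 (*): stack=[19,48] mem=[0,0,0,0]
After op 9 (*): stack=[912] mem=[0,0,0,0]
After op 10 (pop): stack=[empty] mem=[0,0,0,0]
After op 11 (push 10): stack=[10] mem=[0,0,0,0]
After op 12 (STO M2): stack=[empty] mem=[0,0,10,0]
After op 13 (push 1): stack=[1] mem=[0,0,10,0]
After op 14 (dup): stack=[1,1] mem=[0,0,10,0]
After op 15 (push 12): stack=[1,1,12] mem=[0,0,10,0]
After op 16 (+): stack=[1,13] mem=[0,0,10,0]

Answer: 13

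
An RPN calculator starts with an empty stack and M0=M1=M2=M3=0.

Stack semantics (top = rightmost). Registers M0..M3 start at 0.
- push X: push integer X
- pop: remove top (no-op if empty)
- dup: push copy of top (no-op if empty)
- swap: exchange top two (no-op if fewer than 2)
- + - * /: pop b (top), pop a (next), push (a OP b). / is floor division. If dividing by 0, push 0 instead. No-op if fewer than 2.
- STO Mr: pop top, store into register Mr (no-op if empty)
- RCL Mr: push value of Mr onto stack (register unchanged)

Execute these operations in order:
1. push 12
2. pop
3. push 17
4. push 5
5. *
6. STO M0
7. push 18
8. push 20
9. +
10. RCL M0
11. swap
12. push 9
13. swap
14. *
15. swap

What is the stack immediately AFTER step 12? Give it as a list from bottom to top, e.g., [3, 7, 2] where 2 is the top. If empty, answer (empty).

After op 1 (push 12): stack=[12] mem=[0,0,0,0]
After op 2 (pop): stack=[empty] mem=[0,0,0,0]
After op 3 (push 17): stack=[17] mem=[0,0,0,0]
After op 4 (push 5): stack=[17,5] mem=[0,0,0,0]
After op 5 (*): stack=[85] mem=[0,0,0,0]
After op 6 (STO M0): stack=[empty] mem=[85,0,0,0]
After op 7 (push 18): stack=[18] mem=[85,0,0,0]
After op 8 (push 20): stack=[18,20] mem=[85,0,0,0]
After op 9 (+): stack=[38] mem=[85,0,0,0]
After op 10 (RCL M0): stack=[38,85] mem=[85,0,0,0]
After op 11 (swap): stack=[85,38] mem=[85,0,0,0]
After op 12 (push 9): stack=[85,38,9] mem=[85,0,0,0]

[85, 38, 9]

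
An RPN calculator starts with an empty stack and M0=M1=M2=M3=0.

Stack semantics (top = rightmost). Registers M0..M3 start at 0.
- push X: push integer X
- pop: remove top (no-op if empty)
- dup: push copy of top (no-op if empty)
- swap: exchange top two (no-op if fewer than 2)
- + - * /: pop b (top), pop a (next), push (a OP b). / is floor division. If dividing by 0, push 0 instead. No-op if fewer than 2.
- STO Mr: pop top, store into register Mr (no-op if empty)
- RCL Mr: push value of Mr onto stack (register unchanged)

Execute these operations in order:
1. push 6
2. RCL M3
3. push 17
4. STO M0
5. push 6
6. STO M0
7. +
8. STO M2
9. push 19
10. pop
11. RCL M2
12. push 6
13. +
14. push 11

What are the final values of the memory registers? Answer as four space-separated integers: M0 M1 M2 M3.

Answer: 6 0 6 0

Derivation:
After op 1 (push 6): stack=[6] mem=[0,0,0,0]
After op 2 (RCL M3): stack=[6,0] mem=[0,0,0,0]
After op 3 (push 17): stack=[6,0,17] mem=[0,0,0,0]
After op 4 (STO M0): stack=[6,0] mem=[17,0,0,0]
After op 5 (push 6): stack=[6,0,6] mem=[17,0,0,0]
After op 6 (STO M0): stack=[6,0] mem=[6,0,0,0]
After op 7 (+): stack=[6] mem=[6,0,0,0]
After op 8 (STO M2): stack=[empty] mem=[6,0,6,0]
After op 9 (push 19): stack=[19] mem=[6,0,6,0]
After op 10 (pop): stack=[empty] mem=[6,0,6,0]
After op 11 (RCL M2): stack=[6] mem=[6,0,6,0]
After op 12 (push 6): stack=[6,6] mem=[6,0,6,0]
After op 13 (+): stack=[12] mem=[6,0,6,0]
After op 14 (push 11): stack=[12,11] mem=[6,0,6,0]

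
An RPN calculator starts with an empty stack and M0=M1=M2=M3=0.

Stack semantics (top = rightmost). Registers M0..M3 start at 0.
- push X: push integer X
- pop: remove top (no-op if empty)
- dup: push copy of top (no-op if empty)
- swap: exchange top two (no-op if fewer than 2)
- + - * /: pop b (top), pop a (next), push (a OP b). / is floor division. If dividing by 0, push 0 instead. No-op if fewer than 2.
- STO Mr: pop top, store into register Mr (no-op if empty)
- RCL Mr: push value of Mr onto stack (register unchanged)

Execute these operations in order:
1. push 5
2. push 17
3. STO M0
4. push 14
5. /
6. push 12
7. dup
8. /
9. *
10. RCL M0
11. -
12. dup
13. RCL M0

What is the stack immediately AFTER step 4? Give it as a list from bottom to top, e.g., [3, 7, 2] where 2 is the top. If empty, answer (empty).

After op 1 (push 5): stack=[5] mem=[0,0,0,0]
After op 2 (push 17): stack=[5,17] mem=[0,0,0,0]
After op 3 (STO M0): stack=[5] mem=[17,0,0,0]
After op 4 (push 14): stack=[5,14] mem=[17,0,0,0]

[5, 14]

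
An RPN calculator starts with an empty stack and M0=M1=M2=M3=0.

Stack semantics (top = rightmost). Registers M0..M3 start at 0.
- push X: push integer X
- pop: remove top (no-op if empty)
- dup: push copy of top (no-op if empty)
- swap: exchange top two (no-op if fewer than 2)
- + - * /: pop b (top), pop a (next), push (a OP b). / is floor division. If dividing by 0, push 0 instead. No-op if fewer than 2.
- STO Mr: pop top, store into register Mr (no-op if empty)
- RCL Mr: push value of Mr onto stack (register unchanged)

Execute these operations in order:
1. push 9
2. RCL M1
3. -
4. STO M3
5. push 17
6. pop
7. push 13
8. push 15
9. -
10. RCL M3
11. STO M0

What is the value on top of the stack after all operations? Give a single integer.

Answer: -2

Derivation:
After op 1 (push 9): stack=[9] mem=[0,0,0,0]
After op 2 (RCL M1): stack=[9,0] mem=[0,0,0,0]
After op 3 (-): stack=[9] mem=[0,0,0,0]
After op 4 (STO M3): stack=[empty] mem=[0,0,0,9]
After op 5 (push 17): stack=[17] mem=[0,0,0,9]
After op 6 (pop): stack=[empty] mem=[0,0,0,9]
After op 7 (push 13): stack=[13] mem=[0,0,0,9]
After op 8 (push 15): stack=[13,15] mem=[0,0,0,9]
After op 9 (-): stack=[-2] mem=[0,0,0,9]
After op 10 (RCL M3): stack=[-2,9] mem=[0,0,0,9]
After op 11 (STO M0): stack=[-2] mem=[9,0,0,9]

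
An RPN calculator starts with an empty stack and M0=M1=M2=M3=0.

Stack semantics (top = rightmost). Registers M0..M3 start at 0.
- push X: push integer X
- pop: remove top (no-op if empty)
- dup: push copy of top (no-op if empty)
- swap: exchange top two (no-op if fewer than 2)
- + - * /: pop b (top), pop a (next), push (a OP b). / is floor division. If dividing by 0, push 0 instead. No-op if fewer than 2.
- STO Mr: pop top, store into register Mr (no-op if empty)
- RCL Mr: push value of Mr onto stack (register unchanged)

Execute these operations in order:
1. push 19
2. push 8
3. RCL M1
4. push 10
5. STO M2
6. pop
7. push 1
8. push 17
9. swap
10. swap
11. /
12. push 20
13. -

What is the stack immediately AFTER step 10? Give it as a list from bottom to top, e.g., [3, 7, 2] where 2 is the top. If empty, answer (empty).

After op 1 (push 19): stack=[19] mem=[0,0,0,0]
After op 2 (push 8): stack=[19,8] mem=[0,0,0,0]
After op 3 (RCL M1): stack=[19,8,0] mem=[0,0,0,0]
After op 4 (push 10): stack=[19,8,0,10] mem=[0,0,0,0]
After op 5 (STO M2): stack=[19,8,0] mem=[0,0,10,0]
After op 6 (pop): stack=[19,8] mem=[0,0,10,0]
After op 7 (push 1): stack=[19,8,1] mem=[0,0,10,0]
After op 8 (push 17): stack=[19,8,1,17] mem=[0,0,10,0]
After op 9 (swap): stack=[19,8,17,1] mem=[0,0,10,0]
After op 10 (swap): stack=[19,8,1,17] mem=[0,0,10,0]

[19, 8, 1, 17]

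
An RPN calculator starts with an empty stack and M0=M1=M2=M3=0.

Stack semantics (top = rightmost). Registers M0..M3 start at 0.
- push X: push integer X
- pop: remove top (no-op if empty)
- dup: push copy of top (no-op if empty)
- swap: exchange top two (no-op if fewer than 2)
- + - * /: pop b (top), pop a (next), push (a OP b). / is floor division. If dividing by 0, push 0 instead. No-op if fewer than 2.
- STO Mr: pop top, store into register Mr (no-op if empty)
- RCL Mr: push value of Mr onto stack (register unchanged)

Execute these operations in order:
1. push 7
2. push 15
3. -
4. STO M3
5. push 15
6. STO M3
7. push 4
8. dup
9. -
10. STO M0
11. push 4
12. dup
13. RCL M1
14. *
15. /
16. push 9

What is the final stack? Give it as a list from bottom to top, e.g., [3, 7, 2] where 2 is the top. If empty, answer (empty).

After op 1 (push 7): stack=[7] mem=[0,0,0,0]
After op 2 (push 15): stack=[7,15] mem=[0,0,0,0]
After op 3 (-): stack=[-8] mem=[0,0,0,0]
After op 4 (STO M3): stack=[empty] mem=[0,0,0,-8]
After op 5 (push 15): stack=[15] mem=[0,0,0,-8]
After op 6 (STO M3): stack=[empty] mem=[0,0,0,15]
After op 7 (push 4): stack=[4] mem=[0,0,0,15]
After op 8 (dup): stack=[4,4] mem=[0,0,0,15]
After op 9 (-): stack=[0] mem=[0,0,0,15]
After op 10 (STO M0): stack=[empty] mem=[0,0,0,15]
After op 11 (push 4): stack=[4] mem=[0,0,0,15]
After op 12 (dup): stack=[4,4] mem=[0,0,0,15]
After op 13 (RCL M1): stack=[4,4,0] mem=[0,0,0,15]
After op 14 (*): stack=[4,0] mem=[0,0,0,15]
After op 15 (/): stack=[0] mem=[0,0,0,15]
After op 16 (push 9): stack=[0,9] mem=[0,0,0,15]

Answer: [0, 9]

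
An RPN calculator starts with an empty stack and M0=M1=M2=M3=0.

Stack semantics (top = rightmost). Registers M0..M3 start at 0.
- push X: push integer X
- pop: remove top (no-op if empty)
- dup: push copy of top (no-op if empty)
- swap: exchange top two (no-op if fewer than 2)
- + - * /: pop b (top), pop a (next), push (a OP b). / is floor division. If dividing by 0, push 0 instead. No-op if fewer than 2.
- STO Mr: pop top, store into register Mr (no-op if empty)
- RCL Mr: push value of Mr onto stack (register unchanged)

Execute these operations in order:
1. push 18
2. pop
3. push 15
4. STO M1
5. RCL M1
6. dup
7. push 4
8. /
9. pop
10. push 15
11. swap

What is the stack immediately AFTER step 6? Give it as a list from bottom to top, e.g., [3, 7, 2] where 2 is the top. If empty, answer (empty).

After op 1 (push 18): stack=[18] mem=[0,0,0,0]
After op 2 (pop): stack=[empty] mem=[0,0,0,0]
After op 3 (push 15): stack=[15] mem=[0,0,0,0]
After op 4 (STO M1): stack=[empty] mem=[0,15,0,0]
After op 5 (RCL M1): stack=[15] mem=[0,15,0,0]
After op 6 (dup): stack=[15,15] mem=[0,15,0,0]

[15, 15]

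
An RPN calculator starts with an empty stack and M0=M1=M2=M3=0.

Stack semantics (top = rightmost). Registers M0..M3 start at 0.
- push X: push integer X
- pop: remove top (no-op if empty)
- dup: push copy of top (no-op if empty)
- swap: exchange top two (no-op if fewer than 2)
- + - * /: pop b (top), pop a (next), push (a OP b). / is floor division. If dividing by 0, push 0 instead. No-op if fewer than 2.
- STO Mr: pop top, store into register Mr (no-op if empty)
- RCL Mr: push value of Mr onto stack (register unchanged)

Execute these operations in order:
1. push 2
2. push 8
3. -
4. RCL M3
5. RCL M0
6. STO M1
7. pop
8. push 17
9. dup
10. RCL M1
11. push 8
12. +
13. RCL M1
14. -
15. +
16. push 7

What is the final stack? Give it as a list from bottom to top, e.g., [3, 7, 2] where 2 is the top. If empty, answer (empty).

Answer: [-6, 17, 25, 7]

Derivation:
After op 1 (push 2): stack=[2] mem=[0,0,0,0]
After op 2 (push 8): stack=[2,8] mem=[0,0,0,0]
After op 3 (-): stack=[-6] mem=[0,0,0,0]
After op 4 (RCL M3): stack=[-6,0] mem=[0,0,0,0]
After op 5 (RCL M0): stack=[-6,0,0] mem=[0,0,0,0]
After op 6 (STO M1): stack=[-6,0] mem=[0,0,0,0]
After op 7 (pop): stack=[-6] mem=[0,0,0,0]
After op 8 (push 17): stack=[-6,17] mem=[0,0,0,0]
After op 9 (dup): stack=[-6,17,17] mem=[0,0,0,0]
After op 10 (RCL M1): stack=[-6,17,17,0] mem=[0,0,0,0]
After op 11 (push 8): stack=[-6,17,17,0,8] mem=[0,0,0,0]
After op 12 (+): stack=[-6,17,17,8] mem=[0,0,0,0]
After op 13 (RCL M1): stack=[-6,17,17,8,0] mem=[0,0,0,0]
After op 14 (-): stack=[-6,17,17,8] mem=[0,0,0,0]
After op 15 (+): stack=[-6,17,25] mem=[0,0,0,0]
After op 16 (push 7): stack=[-6,17,25,7] mem=[0,0,0,0]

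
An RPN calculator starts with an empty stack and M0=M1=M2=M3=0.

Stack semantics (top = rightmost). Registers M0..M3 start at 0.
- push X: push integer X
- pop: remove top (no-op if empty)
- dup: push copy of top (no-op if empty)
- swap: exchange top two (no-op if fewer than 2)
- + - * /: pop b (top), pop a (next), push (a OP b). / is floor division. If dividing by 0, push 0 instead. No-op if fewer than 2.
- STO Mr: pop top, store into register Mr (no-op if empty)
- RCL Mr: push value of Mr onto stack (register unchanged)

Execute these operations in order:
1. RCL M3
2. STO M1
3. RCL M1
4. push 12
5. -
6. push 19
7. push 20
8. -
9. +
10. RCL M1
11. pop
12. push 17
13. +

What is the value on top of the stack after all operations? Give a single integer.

After op 1 (RCL M3): stack=[0] mem=[0,0,0,0]
After op 2 (STO M1): stack=[empty] mem=[0,0,0,0]
After op 3 (RCL M1): stack=[0] mem=[0,0,0,0]
After op 4 (push 12): stack=[0,12] mem=[0,0,0,0]
After op 5 (-): stack=[-12] mem=[0,0,0,0]
After op 6 (push 19): stack=[-12,19] mem=[0,0,0,0]
After op 7 (push 20): stack=[-12,19,20] mem=[0,0,0,0]
After op 8 (-): stack=[-12,-1] mem=[0,0,0,0]
After op 9 (+): stack=[-13] mem=[0,0,0,0]
After op 10 (RCL M1): stack=[-13,0] mem=[0,0,0,0]
After op 11 (pop): stack=[-13] mem=[0,0,0,0]
After op 12 (push 17): stack=[-13,17] mem=[0,0,0,0]
After op 13 (+): stack=[4] mem=[0,0,0,0]

Answer: 4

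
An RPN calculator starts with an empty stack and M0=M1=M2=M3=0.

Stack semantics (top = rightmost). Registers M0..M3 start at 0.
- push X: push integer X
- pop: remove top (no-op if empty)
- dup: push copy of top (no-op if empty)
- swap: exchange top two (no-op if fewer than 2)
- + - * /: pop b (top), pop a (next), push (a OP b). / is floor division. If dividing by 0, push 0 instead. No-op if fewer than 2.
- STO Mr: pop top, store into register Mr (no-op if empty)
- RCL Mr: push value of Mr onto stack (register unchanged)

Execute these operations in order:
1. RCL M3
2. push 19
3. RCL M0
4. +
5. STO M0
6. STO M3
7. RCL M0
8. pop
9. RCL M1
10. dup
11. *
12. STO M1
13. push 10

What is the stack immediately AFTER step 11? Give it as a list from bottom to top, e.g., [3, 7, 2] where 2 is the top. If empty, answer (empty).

After op 1 (RCL M3): stack=[0] mem=[0,0,0,0]
After op 2 (push 19): stack=[0,19] mem=[0,0,0,0]
After op 3 (RCL M0): stack=[0,19,0] mem=[0,0,0,0]
After op 4 (+): stack=[0,19] mem=[0,0,0,0]
After op 5 (STO M0): stack=[0] mem=[19,0,0,0]
After op 6 (STO M3): stack=[empty] mem=[19,0,0,0]
After op 7 (RCL M0): stack=[19] mem=[19,0,0,0]
After op 8 (pop): stack=[empty] mem=[19,0,0,0]
After op 9 (RCL M1): stack=[0] mem=[19,0,0,0]
After op 10 (dup): stack=[0,0] mem=[19,0,0,0]
After op 11 (*): stack=[0] mem=[19,0,0,0]

[0]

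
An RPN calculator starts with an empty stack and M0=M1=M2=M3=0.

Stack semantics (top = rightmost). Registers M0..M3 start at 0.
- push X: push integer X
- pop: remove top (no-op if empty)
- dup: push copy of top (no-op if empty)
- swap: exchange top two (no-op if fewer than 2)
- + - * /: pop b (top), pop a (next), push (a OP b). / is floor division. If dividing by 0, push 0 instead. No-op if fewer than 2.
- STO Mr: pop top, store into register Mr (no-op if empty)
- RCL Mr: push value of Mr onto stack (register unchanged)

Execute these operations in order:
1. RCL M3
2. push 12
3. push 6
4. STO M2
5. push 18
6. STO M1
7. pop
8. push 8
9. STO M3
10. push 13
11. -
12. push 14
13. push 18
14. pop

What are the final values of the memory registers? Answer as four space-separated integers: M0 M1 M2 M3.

After op 1 (RCL M3): stack=[0] mem=[0,0,0,0]
After op 2 (push 12): stack=[0,12] mem=[0,0,0,0]
After op 3 (push 6): stack=[0,12,6] mem=[0,0,0,0]
After op 4 (STO M2): stack=[0,12] mem=[0,0,6,0]
After op 5 (push 18): stack=[0,12,18] mem=[0,0,6,0]
After op 6 (STO M1): stack=[0,12] mem=[0,18,6,0]
After op 7 (pop): stack=[0] mem=[0,18,6,0]
After op 8 (push 8): stack=[0,8] mem=[0,18,6,0]
After op 9 (STO M3): stack=[0] mem=[0,18,6,8]
After op 10 (push 13): stack=[0,13] mem=[0,18,6,8]
After op 11 (-): stack=[-13] mem=[0,18,6,8]
After op 12 (push 14): stack=[-13,14] mem=[0,18,6,8]
After op 13 (push 18): stack=[-13,14,18] mem=[0,18,6,8]
After op 14 (pop): stack=[-13,14] mem=[0,18,6,8]

Answer: 0 18 6 8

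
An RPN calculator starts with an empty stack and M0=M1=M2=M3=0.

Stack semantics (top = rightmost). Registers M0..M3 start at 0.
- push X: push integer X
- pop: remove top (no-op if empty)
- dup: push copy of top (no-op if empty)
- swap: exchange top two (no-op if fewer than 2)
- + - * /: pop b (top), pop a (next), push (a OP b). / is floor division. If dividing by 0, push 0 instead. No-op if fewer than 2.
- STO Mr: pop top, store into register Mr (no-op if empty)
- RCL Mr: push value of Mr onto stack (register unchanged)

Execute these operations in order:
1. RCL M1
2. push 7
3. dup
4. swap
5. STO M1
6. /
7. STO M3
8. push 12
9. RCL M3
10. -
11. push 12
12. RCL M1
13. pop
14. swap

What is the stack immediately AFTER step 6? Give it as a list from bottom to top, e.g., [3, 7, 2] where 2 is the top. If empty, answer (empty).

After op 1 (RCL M1): stack=[0] mem=[0,0,0,0]
After op 2 (push 7): stack=[0,7] mem=[0,0,0,0]
After op 3 (dup): stack=[0,7,7] mem=[0,0,0,0]
After op 4 (swap): stack=[0,7,7] mem=[0,0,0,0]
After op 5 (STO M1): stack=[0,7] mem=[0,7,0,0]
After op 6 (/): stack=[0] mem=[0,7,0,0]

[0]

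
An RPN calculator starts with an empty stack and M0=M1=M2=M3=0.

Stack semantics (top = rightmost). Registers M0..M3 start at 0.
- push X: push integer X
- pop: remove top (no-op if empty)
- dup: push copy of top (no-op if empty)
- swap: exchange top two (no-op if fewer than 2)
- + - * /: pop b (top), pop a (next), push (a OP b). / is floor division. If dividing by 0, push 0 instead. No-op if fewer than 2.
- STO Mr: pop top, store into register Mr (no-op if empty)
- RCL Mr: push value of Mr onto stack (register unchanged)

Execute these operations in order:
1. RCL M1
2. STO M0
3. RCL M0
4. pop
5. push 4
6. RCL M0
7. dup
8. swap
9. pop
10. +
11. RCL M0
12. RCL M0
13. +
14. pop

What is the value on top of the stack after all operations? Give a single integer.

After op 1 (RCL M1): stack=[0] mem=[0,0,0,0]
After op 2 (STO M0): stack=[empty] mem=[0,0,0,0]
After op 3 (RCL M0): stack=[0] mem=[0,0,0,0]
After op 4 (pop): stack=[empty] mem=[0,0,0,0]
After op 5 (push 4): stack=[4] mem=[0,0,0,0]
After op 6 (RCL M0): stack=[4,0] mem=[0,0,0,0]
After op 7 (dup): stack=[4,0,0] mem=[0,0,0,0]
After op 8 (swap): stack=[4,0,0] mem=[0,0,0,0]
After op 9 (pop): stack=[4,0] mem=[0,0,0,0]
After op 10 (+): stack=[4] mem=[0,0,0,0]
After op 11 (RCL M0): stack=[4,0] mem=[0,0,0,0]
After op 12 (RCL M0): stack=[4,0,0] mem=[0,0,0,0]
After op 13 (+): stack=[4,0] mem=[0,0,0,0]
After op 14 (pop): stack=[4] mem=[0,0,0,0]

Answer: 4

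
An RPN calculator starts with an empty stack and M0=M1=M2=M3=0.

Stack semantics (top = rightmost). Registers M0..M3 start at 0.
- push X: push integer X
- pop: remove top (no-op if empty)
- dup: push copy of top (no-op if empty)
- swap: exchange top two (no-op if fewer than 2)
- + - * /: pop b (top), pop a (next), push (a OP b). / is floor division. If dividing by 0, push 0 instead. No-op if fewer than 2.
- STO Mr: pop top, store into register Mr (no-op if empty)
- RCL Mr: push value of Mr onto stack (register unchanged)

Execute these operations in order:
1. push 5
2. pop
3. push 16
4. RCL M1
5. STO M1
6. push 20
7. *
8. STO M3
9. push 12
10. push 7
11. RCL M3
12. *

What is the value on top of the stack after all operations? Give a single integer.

After op 1 (push 5): stack=[5] mem=[0,0,0,0]
After op 2 (pop): stack=[empty] mem=[0,0,0,0]
After op 3 (push 16): stack=[16] mem=[0,0,0,0]
After op 4 (RCL M1): stack=[16,0] mem=[0,0,0,0]
After op 5 (STO M1): stack=[16] mem=[0,0,0,0]
After op 6 (push 20): stack=[16,20] mem=[0,0,0,0]
After op 7 (*): stack=[320] mem=[0,0,0,0]
After op 8 (STO M3): stack=[empty] mem=[0,0,0,320]
After op 9 (push 12): stack=[12] mem=[0,0,0,320]
After op 10 (push 7): stack=[12,7] mem=[0,0,0,320]
After op 11 (RCL M3): stack=[12,7,320] mem=[0,0,0,320]
After op 12 (*): stack=[12,2240] mem=[0,0,0,320]

Answer: 2240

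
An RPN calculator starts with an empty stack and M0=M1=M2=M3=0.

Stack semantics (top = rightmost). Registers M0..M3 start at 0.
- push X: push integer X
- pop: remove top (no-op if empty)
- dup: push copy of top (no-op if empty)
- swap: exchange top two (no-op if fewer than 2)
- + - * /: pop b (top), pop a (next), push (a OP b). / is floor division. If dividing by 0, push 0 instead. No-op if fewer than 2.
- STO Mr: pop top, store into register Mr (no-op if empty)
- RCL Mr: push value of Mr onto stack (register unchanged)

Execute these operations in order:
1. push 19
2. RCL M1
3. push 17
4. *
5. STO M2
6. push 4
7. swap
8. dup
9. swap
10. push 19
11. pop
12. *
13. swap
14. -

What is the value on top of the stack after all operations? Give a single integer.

After op 1 (push 19): stack=[19] mem=[0,0,0,0]
After op 2 (RCL M1): stack=[19,0] mem=[0,0,0,0]
After op 3 (push 17): stack=[19,0,17] mem=[0,0,0,0]
After op 4 (*): stack=[19,0] mem=[0,0,0,0]
After op 5 (STO M2): stack=[19] mem=[0,0,0,0]
After op 6 (push 4): stack=[19,4] mem=[0,0,0,0]
After op 7 (swap): stack=[4,19] mem=[0,0,0,0]
After op 8 (dup): stack=[4,19,19] mem=[0,0,0,0]
After op 9 (swap): stack=[4,19,19] mem=[0,0,0,0]
After op 10 (push 19): stack=[4,19,19,19] mem=[0,0,0,0]
After op 11 (pop): stack=[4,19,19] mem=[0,0,0,0]
After op 12 (*): stack=[4,361] mem=[0,0,0,0]
After op 13 (swap): stack=[361,4] mem=[0,0,0,0]
After op 14 (-): stack=[357] mem=[0,0,0,0]

Answer: 357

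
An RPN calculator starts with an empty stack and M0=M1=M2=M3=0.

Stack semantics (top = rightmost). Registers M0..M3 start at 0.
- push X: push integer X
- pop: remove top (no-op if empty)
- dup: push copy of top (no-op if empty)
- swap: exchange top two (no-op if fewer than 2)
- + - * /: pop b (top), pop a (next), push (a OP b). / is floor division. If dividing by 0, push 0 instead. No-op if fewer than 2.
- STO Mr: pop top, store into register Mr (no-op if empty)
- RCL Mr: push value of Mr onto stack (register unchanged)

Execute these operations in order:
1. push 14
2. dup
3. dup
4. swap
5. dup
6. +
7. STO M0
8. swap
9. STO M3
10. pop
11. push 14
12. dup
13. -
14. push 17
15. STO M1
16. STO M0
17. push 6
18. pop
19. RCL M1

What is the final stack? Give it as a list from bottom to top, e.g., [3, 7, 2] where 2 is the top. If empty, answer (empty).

After op 1 (push 14): stack=[14] mem=[0,0,0,0]
After op 2 (dup): stack=[14,14] mem=[0,0,0,0]
After op 3 (dup): stack=[14,14,14] mem=[0,0,0,0]
After op 4 (swap): stack=[14,14,14] mem=[0,0,0,0]
After op 5 (dup): stack=[14,14,14,14] mem=[0,0,0,0]
After op 6 (+): stack=[14,14,28] mem=[0,0,0,0]
After op 7 (STO M0): stack=[14,14] mem=[28,0,0,0]
After op 8 (swap): stack=[14,14] mem=[28,0,0,0]
After op 9 (STO M3): stack=[14] mem=[28,0,0,14]
After op 10 (pop): stack=[empty] mem=[28,0,0,14]
After op 11 (push 14): stack=[14] mem=[28,0,0,14]
After op 12 (dup): stack=[14,14] mem=[28,0,0,14]
After op 13 (-): stack=[0] mem=[28,0,0,14]
After op 14 (push 17): stack=[0,17] mem=[28,0,0,14]
After op 15 (STO M1): stack=[0] mem=[28,17,0,14]
After op 16 (STO M0): stack=[empty] mem=[0,17,0,14]
After op 17 (push 6): stack=[6] mem=[0,17,0,14]
After op 18 (pop): stack=[empty] mem=[0,17,0,14]
After op 19 (RCL M1): stack=[17] mem=[0,17,0,14]

Answer: [17]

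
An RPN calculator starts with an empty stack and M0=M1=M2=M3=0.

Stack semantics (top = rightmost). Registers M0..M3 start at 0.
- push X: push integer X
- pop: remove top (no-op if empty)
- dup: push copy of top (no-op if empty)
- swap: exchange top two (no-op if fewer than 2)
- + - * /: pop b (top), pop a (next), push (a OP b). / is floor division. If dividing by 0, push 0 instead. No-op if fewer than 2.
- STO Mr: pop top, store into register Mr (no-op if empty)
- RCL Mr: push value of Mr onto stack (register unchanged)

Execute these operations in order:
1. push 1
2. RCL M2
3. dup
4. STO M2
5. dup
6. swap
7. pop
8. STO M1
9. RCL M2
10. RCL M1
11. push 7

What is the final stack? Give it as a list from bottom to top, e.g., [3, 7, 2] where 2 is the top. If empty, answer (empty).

After op 1 (push 1): stack=[1] mem=[0,0,0,0]
After op 2 (RCL M2): stack=[1,0] mem=[0,0,0,0]
After op 3 (dup): stack=[1,0,0] mem=[0,0,0,0]
After op 4 (STO M2): stack=[1,0] mem=[0,0,0,0]
After op 5 (dup): stack=[1,0,0] mem=[0,0,0,0]
After op 6 (swap): stack=[1,0,0] mem=[0,0,0,0]
After op 7 (pop): stack=[1,0] mem=[0,0,0,0]
After op 8 (STO M1): stack=[1] mem=[0,0,0,0]
After op 9 (RCL M2): stack=[1,0] mem=[0,0,0,0]
After op 10 (RCL M1): stack=[1,0,0] mem=[0,0,0,0]
After op 11 (push 7): stack=[1,0,0,7] mem=[0,0,0,0]

Answer: [1, 0, 0, 7]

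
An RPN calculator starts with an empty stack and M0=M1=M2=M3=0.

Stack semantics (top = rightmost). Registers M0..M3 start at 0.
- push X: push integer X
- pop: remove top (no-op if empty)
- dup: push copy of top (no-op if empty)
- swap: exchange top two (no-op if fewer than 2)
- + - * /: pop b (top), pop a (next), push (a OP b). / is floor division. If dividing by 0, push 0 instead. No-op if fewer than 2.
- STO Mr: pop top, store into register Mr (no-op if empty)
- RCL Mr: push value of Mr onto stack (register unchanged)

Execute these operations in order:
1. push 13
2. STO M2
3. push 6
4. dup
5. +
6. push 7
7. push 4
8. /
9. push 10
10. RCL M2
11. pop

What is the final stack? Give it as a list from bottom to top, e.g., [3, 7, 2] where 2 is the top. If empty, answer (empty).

After op 1 (push 13): stack=[13] mem=[0,0,0,0]
After op 2 (STO M2): stack=[empty] mem=[0,0,13,0]
After op 3 (push 6): stack=[6] mem=[0,0,13,0]
After op 4 (dup): stack=[6,6] mem=[0,0,13,0]
After op 5 (+): stack=[12] mem=[0,0,13,0]
After op 6 (push 7): stack=[12,7] mem=[0,0,13,0]
After op 7 (push 4): stack=[12,7,4] mem=[0,0,13,0]
After op 8 (/): stack=[12,1] mem=[0,0,13,0]
After op 9 (push 10): stack=[12,1,10] mem=[0,0,13,0]
After op 10 (RCL M2): stack=[12,1,10,13] mem=[0,0,13,0]
After op 11 (pop): stack=[12,1,10] mem=[0,0,13,0]

Answer: [12, 1, 10]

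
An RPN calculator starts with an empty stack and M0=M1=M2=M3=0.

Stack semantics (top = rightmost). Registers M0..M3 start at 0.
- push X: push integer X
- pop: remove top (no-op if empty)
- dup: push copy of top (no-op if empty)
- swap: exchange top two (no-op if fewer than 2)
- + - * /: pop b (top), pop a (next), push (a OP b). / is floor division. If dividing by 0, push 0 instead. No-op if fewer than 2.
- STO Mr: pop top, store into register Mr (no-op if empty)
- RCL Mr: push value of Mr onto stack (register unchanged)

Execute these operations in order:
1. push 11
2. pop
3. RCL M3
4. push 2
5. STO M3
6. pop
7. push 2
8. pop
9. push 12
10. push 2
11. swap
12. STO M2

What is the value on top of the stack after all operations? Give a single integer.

After op 1 (push 11): stack=[11] mem=[0,0,0,0]
After op 2 (pop): stack=[empty] mem=[0,0,0,0]
After op 3 (RCL M3): stack=[0] mem=[0,0,0,0]
After op 4 (push 2): stack=[0,2] mem=[0,0,0,0]
After op 5 (STO M3): stack=[0] mem=[0,0,0,2]
After op 6 (pop): stack=[empty] mem=[0,0,0,2]
After op 7 (push 2): stack=[2] mem=[0,0,0,2]
After op 8 (pop): stack=[empty] mem=[0,0,0,2]
After op 9 (push 12): stack=[12] mem=[0,0,0,2]
After op 10 (push 2): stack=[12,2] mem=[0,0,0,2]
After op 11 (swap): stack=[2,12] mem=[0,0,0,2]
After op 12 (STO M2): stack=[2] mem=[0,0,12,2]

Answer: 2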